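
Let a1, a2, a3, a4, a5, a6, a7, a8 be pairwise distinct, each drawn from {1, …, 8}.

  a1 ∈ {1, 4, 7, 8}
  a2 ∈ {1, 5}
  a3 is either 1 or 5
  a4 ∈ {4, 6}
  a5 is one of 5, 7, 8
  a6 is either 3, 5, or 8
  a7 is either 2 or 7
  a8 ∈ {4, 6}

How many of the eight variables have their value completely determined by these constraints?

2

The 8 variables draw from only 8 values {1, 2, 3, 4, 5, 6, 7, 8}, so each is used; only a7 can be 2, hence a7 = 2.
The 7 still-open variables draw from only 7 values {1, 3, 4, 5, 6, 7, 8}, so each is used; only a6 can be 3, hence a6 = 3.
The 2 variables a2 and a3 are confined to {1, 5}, which locks those values in; drop them from a1, a5.
a4 and a8 between them cover only {4, 6} — a naked pair. Remove those values from a1.
Determined: a6=3, a7=2. The other variables each still have more than one consistent value. That makes 2.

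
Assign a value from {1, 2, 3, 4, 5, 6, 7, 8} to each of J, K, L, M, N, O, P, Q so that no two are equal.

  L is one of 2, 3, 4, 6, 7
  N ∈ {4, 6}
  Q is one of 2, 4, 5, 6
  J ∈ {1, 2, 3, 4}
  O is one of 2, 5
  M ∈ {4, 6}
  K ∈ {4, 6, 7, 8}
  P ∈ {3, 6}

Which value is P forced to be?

3

The 8 variables together cover exactly {1, 2, 3, 4, 5, 6, 7, 8} — 8 values for 8 variables — and 1 appears only in J's list, so J = 1.
The 7 still-open variables draw from only 7 values {2, 3, 4, 5, 6, 7, 8}, so each is used; only K can be 8, hence K = 8.
The 6 still-open variables together cover exactly {2, 3, 4, 5, 6, 7} — 6 values for 6 variables — and 7 appears only in L's list, so L = 7.
The 5 still-open variables together cover exactly {2, 3, 4, 5, 6} — 5 values for 5 variables — and 3 appears only in P's list, so P = 3.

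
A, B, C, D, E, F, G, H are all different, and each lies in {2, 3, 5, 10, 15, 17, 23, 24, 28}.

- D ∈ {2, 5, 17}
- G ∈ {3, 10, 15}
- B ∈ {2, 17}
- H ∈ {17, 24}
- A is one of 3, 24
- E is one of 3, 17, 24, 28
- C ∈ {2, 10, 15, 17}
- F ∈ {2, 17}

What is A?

The 8 variables draw from only 8 values {2, 3, 5, 10, 15, 17, 24, 28}, so each is used; only D can be 5, hence D = 5.
The 7 still-open variables together cover exactly {2, 3, 10, 15, 17, 24, 28} — 7 values for 7 variables — and 28 appears only in E's list, so E = 28.
B and F share exactly the 2 values {2, 17}; by pigeonhole those values go to them, so strike 2, 17 from C, H.
H must be 24 (only option left). Remove 24 from A.
So A = 3.

3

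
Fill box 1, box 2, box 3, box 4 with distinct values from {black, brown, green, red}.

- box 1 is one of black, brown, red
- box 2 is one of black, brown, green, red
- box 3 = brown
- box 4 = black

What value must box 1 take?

box 3's domain is down to {brown}, so box 3 = brown. Eliminate brown elsewhere: box 1, box 2.
box 4 has just one choice, so box 4 = black. Strike black from box 1, box 2.
So box 1 = red.

red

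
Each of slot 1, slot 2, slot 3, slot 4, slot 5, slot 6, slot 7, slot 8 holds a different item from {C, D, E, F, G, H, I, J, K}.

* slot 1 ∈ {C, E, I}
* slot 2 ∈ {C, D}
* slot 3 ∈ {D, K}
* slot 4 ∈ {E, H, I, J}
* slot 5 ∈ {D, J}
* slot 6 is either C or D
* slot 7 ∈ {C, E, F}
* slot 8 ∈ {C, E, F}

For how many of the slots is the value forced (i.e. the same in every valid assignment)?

4

The 8 variables draw from only 8 values {C, D, E, F, H, I, J, K}, so each is used; only slot 4 can be H, hence slot 4 = H.
Among the 7 still-open variables, I fits only slot 1 (and all 7 values in {C, D, E, F, I, J, K} must be used), so slot 1 = I.
Among the 6 still-open variables, J fits only slot 5 (and all 6 values in {C, D, E, F, J, K} must be used), so slot 5 = J.
The 5 still-open variables draw from only 5 values {C, D, E, F, K}, so each is used; only slot 3 can be K, hence slot 3 = K.
slot 2 and slot 6 share exactly the 2 values {C, D}; by pigeonhole those values go to them, so strike C, D from slot 7, slot 8.
Determined: slot 1=I, slot 3=K, slot 4=H, slot 5=J. The other slots each still have more than one consistent value. That makes 4.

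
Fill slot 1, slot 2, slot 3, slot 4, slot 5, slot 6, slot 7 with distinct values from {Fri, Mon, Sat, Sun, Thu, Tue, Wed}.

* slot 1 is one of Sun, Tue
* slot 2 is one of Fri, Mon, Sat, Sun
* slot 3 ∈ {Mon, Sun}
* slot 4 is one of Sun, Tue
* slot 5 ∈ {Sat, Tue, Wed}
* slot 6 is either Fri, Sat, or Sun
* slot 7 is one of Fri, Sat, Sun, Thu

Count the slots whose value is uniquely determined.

Among the 7 variables, Thu fits only slot 7 (and all 7 values in {Fri, Mon, Sat, Sun, Thu, Tue, Wed} must be used), so slot 7 = Thu.
The 6 still-open variables together cover exactly {Fri, Mon, Sat, Sun, Tue, Wed} — 6 values for 6 variables — and Wed appears only in slot 5's list, so slot 5 = Wed.
slot 1 and slot 4 between them cover only {Sun, Tue} — a naked pair. Remove those values from slot 2, slot 3, slot 6.
That leaves slot 3 = Mon. Strike Mon from slot 2.
Determined: slot 3=Mon, slot 5=Wed, slot 7=Thu. The other slots each still have more than one consistent value. That makes 3.

3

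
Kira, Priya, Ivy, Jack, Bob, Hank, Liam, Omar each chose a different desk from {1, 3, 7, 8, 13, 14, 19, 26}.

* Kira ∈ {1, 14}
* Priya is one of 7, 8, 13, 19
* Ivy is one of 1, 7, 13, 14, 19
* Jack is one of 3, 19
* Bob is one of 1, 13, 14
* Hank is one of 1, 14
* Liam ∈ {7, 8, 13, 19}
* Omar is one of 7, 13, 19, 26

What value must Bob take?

Among the 8 variables, 3 fits only Jack (and all 8 values in {1, 3, 7, 8, 13, 14, 19, 26} must be used), so Jack = 3.
The 7 still-open variables together cover exactly {1, 7, 8, 13, 14, 19, 26} — 7 values for 7 variables — and 26 appears only in Omar's list, so Omar = 26.
Kira and Hank share exactly the 2 values {1, 14}; by pigeonhole those values go to them, so strike 1, 14 from Ivy, Bob.
So Bob = 13.

13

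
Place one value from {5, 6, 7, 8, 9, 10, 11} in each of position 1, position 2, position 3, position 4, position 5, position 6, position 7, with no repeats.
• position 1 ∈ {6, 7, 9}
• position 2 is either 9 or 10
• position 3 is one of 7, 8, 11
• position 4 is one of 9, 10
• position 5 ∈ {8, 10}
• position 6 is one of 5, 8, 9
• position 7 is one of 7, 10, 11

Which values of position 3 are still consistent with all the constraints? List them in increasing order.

The 7 variables draw from only 7 values {5, 6, 7, 8, 9, 10, 11}, so each is used; only position 6 can be 5, hence position 6 = 5.
The 6 still-open variables together cover exactly {6, 7, 8, 9, 10, 11} — 6 values for 6 variables — and 6 appears only in position 1's list, so position 1 = 6.
position 2 and position 4 share exactly the 2 values {9, 10}; by pigeonhole those values go to them, so strike 9, 10 from position 5, position 7.
position 5's domain is down to {8}, so position 5 = 8. Remove 8 from position 3.
No further eliminations apply; position 3 can still be any of 7, 11.

7, 11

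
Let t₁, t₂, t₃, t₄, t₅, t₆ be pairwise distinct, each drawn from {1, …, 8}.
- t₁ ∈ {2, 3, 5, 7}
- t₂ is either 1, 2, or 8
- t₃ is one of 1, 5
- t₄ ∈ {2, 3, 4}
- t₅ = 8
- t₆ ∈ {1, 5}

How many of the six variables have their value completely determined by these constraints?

2

t₅'s domain is down to {8}, so t₅ = 8. Strike 8 from t₂.
The 2 variables t₃ and t₆ are confined to {1, 5}, which locks those values in; drop them from t₁, t₂.
t₂ must be 2 (only option left). Strike 2 from t₁, t₄.
Determined: t₂=2, t₅=8. The other variables each still have more than one consistent value. That makes 2.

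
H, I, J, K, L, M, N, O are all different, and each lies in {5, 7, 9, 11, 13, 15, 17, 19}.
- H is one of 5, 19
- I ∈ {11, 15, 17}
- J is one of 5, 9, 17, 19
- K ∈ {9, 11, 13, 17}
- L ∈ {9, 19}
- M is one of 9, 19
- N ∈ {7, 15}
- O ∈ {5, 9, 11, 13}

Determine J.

The 8 variables together cover exactly {5, 7, 9, 11, 13, 15, 17, 19} — 8 values for 8 variables — and 7 appears only in N's list, so N = 7.
The 7 still-open variables draw from only 7 values {5, 9, 11, 13, 15, 17, 19}, so each is used; only I can be 15, hence I = 15.
The 2 variables L and M are confined to {9, 19}, which locks those values in; drop them from H, J, K, O.
That leaves H = 5. So J, O can't be 5.
So J = 17.

17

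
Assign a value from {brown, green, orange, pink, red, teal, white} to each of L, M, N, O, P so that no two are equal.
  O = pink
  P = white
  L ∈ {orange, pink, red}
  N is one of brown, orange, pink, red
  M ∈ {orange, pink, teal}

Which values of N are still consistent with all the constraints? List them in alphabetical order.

brown, orange, red

O must be pink (only option left). Strike pink from L, M, N.
That leaves P = white.
No further eliminations apply; N can still be any of brown, orange, red.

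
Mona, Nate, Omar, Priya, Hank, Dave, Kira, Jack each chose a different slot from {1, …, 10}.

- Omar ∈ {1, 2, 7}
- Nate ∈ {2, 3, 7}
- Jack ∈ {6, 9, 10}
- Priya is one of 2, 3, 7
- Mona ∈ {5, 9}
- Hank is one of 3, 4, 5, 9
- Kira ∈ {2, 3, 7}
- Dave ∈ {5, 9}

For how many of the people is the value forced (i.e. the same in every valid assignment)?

Mona and Dave share exactly the 2 values {5, 9}; by pigeonhole those values go to them, so strike 5, 9 from Hank, Jack.
The 3 variables Nate, Priya, Kira are confined to {2, 3, 7}, which locks those values in; drop them from Omar, Hank.
That leaves Omar = 1.
Hank has just one choice, so Hank = 4.
Determined: Omar=1, Hank=4. The other people each still have more than one consistent value. That makes 2.

2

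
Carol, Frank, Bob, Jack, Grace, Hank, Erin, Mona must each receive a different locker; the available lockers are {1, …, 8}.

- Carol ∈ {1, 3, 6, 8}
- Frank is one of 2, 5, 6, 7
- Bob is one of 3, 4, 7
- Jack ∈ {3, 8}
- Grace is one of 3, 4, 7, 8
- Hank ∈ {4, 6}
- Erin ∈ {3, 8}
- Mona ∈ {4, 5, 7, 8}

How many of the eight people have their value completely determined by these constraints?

4

Among the 8 variables, 1 fits only Carol (and all 8 values in {1, 2, 3, 4, 5, 6, 7, 8} must be used), so Carol = 1.
Among the 7 still-open variables, 2 fits only Frank (and all 7 values in {2, 3, 4, 5, 6, 7, 8} must be used), so Frank = 2.
The 6 still-open variables draw from only 6 values {3, 4, 5, 6, 7, 8}, so each is used; only Mona can be 5, hence Mona = 5.
The 5 still-open variables together cover exactly {3, 4, 6, 7, 8} — 5 values for 5 variables — and 6 appears only in Hank's list, so Hank = 6.
Jack and Erin share exactly the 2 values {3, 8}; by pigeonhole those values go to them, so strike 3, 8 from Bob, Grace.
Determined: Carol=1, Frank=2, Hank=6, Mona=5. The other people each still have more than one consistent value. That makes 4.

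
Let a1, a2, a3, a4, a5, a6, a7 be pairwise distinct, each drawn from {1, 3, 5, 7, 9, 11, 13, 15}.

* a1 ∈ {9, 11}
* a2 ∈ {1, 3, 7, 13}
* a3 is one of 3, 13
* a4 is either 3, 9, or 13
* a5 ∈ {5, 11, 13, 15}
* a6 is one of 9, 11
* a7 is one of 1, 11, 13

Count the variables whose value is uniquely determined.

The 2 variables a1 and a6 are confined to {9, 11}, which locks those values in; drop them from a4, a5, a7.
The 2 variables a3 and a4 are confined to {3, 13}, which locks those values in; drop them from a2, a5, a7.
a7's domain is down to {1}, so a7 = 1. So a2 can't be 1.
a2 has just one choice, so a2 = 7.
Determined: a2=7, a7=1. The other variables each still have more than one consistent value. That makes 2.

2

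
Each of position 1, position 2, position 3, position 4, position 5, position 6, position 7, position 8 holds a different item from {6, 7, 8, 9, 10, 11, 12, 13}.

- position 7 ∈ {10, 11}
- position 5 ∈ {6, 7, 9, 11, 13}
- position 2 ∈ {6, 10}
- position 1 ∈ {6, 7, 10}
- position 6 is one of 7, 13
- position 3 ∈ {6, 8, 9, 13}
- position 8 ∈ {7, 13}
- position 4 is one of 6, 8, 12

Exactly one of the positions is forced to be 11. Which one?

The 8 variables together cover exactly {6, 7, 8, 9, 10, 11, 12, 13} — 8 values for 8 variables — and 12 appears only in position 4's list, so position 4 = 12.
Among the 7 still-open variables, 8 fits only position 3 (and all 7 values in {6, 7, 8, 9, 10, 11, 13} must be used), so position 3 = 8.
The 6 still-open variables together cover exactly {6, 7, 9, 10, 11, 13} — 6 values for 6 variables — and 9 appears only in position 5's list, so position 5 = 9.
Among the 5 still-open variables, 11 fits only position 7 (and all 5 values in {6, 7, 10, 11, 13} must be used), so position 7 = 11.

position 7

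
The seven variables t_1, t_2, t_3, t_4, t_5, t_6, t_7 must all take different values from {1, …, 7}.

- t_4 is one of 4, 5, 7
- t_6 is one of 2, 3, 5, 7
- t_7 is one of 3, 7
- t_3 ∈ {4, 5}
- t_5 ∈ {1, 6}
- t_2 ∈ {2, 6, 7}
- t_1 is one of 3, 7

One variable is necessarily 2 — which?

The 7 variables draw from only 7 values {1, 2, 3, 4, 5, 6, 7}, so each is used; only t_5 can be 1, hence t_5 = 1.
Among the 6 still-open variables, 6 fits only t_2 (and all 6 values in {2, 3, 4, 5, 6, 7} must be used), so t_2 = 6.
Among the 5 still-open variables, 2 fits only t_6 (and all 5 values in {2, 3, 4, 5, 7} must be used), so t_6 = 2.

t_6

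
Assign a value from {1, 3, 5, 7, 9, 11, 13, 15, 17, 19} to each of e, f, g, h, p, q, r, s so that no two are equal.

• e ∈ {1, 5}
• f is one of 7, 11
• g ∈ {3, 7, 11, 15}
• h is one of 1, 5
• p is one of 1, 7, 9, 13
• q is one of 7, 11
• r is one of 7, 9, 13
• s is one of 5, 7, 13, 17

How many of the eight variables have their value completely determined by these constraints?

The 2 variables e and h are confined to {1, 5}, which locks those values in; drop them from p, s.
f and q share exactly the 2 values {7, 11}; by pigeonhole those values go to them, so strike 7, 11 from g, p, r, s.
The 2 variables p and r are confined to {9, 13}, which locks those values in; drop them from s.
s has just one choice, so s = 17.
Determined: s=17. The other variables each still have more than one consistent value. That makes 1.

1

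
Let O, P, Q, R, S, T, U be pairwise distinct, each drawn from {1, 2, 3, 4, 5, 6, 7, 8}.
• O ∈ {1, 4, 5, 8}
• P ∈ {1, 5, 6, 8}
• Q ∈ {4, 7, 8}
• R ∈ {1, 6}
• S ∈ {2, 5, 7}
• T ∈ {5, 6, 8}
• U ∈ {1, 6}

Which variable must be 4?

O

The 7 variables together cover exactly {1, 2, 4, 5, 6, 7, 8} — 7 values for 7 variables — and 2 appears only in S's list, so S = 2.
The 6 still-open variables together cover exactly {1, 4, 5, 6, 7, 8} — 6 values for 6 variables — and 7 appears only in Q's list, so Q = 7.
The 5 still-open variables draw from only 5 values {1, 4, 5, 6, 8}, so each is used; only O can be 4, hence O = 4.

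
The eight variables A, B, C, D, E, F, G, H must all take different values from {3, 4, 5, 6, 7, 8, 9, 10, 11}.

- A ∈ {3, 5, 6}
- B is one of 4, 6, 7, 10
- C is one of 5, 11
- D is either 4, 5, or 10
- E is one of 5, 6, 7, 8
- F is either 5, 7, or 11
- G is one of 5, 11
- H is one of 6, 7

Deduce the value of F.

The 8 variables together cover exactly {3, 4, 5, 6, 7, 8, 10, 11} — 8 values for 8 variables — and 3 appears only in A's list, so A = 3.
The 7 still-open variables together cover exactly {4, 5, 6, 7, 8, 10, 11} — 7 values for 7 variables — and 8 appears only in E's list, so E = 8.
C and G between them cover only {5, 11} — a naked pair. Remove those values from D, F.
So F = 7.

7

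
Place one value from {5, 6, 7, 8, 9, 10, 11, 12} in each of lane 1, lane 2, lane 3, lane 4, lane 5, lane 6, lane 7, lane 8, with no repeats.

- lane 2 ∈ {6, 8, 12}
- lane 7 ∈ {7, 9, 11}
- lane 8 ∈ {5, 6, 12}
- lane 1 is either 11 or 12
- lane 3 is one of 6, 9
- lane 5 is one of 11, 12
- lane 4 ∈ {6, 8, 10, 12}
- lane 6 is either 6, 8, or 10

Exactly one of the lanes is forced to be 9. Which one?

The 8 variables draw from only 8 values {5, 6, 7, 8, 9, 10, 11, 12}, so each is used; only lane 8 can be 5, hence lane 8 = 5.
Among the 7 still-open variables, 7 fits only lane 7 (and all 7 values in {6, 7, 8, 9, 10, 11, 12} must be used), so lane 7 = 7.
Among the 6 still-open variables, 9 fits only lane 3 (and all 6 values in {6, 8, 9, 10, 11, 12} must be used), so lane 3 = 9.

lane 3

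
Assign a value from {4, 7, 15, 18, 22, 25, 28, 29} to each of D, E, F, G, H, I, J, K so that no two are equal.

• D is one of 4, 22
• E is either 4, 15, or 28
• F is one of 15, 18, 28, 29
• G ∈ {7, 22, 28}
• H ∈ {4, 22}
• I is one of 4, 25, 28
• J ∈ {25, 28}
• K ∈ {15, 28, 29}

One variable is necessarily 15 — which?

E

The 8 variables together cover exactly {4, 7, 15, 18, 22, 25, 28, 29} — 8 values for 8 variables — and 7 appears only in G's list, so G = 7.
The 7 still-open variables together cover exactly {4, 15, 18, 22, 25, 28, 29} — 7 values for 7 variables — and 18 appears only in F's list, so F = 18.
The 6 still-open variables draw from only 6 values {4, 15, 22, 25, 28, 29}, so each is used; only K can be 29, hence K = 29.
The 5 still-open variables draw from only 5 values {4, 15, 22, 25, 28}, so each is used; only E can be 15, hence E = 15.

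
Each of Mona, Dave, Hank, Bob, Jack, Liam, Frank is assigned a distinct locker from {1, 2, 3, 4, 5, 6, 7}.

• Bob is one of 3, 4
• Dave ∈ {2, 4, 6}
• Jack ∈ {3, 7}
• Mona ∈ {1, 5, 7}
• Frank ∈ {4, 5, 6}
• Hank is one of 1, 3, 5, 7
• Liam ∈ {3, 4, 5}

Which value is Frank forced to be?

6

Among the 7 variables, 2 fits only Dave (and all 7 values in {1, 2, 3, 4, 5, 6, 7} must be used), so Dave = 2.
The 6 still-open variables together cover exactly {1, 3, 4, 5, 6, 7} — 6 values for 6 variables — and 6 appears only in Frank's list, so Frank = 6.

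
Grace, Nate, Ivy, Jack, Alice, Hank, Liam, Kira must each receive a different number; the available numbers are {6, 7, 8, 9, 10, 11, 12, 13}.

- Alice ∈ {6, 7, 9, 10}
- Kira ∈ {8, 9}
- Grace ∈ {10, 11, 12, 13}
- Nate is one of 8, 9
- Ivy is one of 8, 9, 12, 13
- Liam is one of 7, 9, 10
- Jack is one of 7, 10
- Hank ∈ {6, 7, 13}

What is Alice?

The 8 variables draw from only 8 values {6, 7, 8, 9, 10, 11, 12, 13}, so each is used; only Grace can be 11, hence Grace = 11.
Among the 7 still-open variables, 12 fits only Ivy (and all 7 values in {6, 7, 8, 9, 10, 12, 13} must be used), so Ivy = 12.
The 6 still-open variables draw from only 6 values {6, 7, 8, 9, 10, 13}, so each is used; only Hank can be 13, hence Hank = 13.
The 5 still-open variables draw from only 5 values {6, 7, 8, 9, 10}, so each is used; only Alice can be 6, hence Alice = 6.

6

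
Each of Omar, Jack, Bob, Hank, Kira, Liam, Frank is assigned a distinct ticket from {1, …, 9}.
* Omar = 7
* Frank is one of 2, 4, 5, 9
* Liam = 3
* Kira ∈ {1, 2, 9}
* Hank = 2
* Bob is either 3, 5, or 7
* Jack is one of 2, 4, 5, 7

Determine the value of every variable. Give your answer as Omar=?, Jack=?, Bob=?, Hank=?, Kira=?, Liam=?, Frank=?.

Omar must be 7 (only option left). Strike 7 from Jack, Bob.
That leaves Hank = 2. Eliminate 2 elsewhere: Jack, Kira, Frank.
That leaves Liam = 3. Remove 3 from Bob.
Bob must be 5 (only option left). Remove 5 from Jack, Frank.
Jack has just one choice, so Jack = 4. Remove 4 from Frank.
Frank's domain is down to {9}, so Frank = 9. Remove 9 from Kira.
Kira must be 1 (only option left).

Omar=7, Jack=4, Bob=5, Hank=2, Kira=1, Liam=3, Frank=9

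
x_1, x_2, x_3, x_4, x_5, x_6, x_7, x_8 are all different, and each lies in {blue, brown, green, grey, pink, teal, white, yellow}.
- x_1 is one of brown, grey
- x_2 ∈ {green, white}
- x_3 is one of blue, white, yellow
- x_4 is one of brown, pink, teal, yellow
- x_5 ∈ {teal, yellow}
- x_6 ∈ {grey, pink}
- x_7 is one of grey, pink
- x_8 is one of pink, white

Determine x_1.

The 8 variables draw from only 8 values {blue, brown, green, grey, pink, teal, white, yellow}, so each is used; only x_3 can be blue, hence x_3 = blue.
The 7 still-open variables draw from only 7 values {brown, green, grey, pink, teal, white, yellow}, so each is used; only x_2 can be green, hence x_2 = green.
The 6 still-open variables together cover exactly {brown, grey, pink, teal, white, yellow} — 6 values for 6 variables — and white appears only in x_8's list, so x_8 = white.
x_6 and x_7 share exactly the 2 values {grey, pink}; by pigeonhole those values go to them, so strike grey, pink from x_1, x_4.
So x_1 = brown.

brown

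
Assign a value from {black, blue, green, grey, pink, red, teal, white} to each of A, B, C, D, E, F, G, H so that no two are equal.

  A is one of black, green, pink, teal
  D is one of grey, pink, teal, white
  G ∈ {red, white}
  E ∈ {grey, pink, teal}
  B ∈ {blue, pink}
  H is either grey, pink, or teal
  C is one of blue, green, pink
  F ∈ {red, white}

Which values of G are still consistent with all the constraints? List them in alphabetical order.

red, white

The 8 variables draw from only 8 values {black, blue, green, grey, pink, red, teal, white}, so each is used; only A can be black, hence A = black.
The 7 still-open variables together cover exactly {blue, green, grey, pink, red, teal, white} — 7 values for 7 variables — and green appears only in C's list, so C = green.
The 6 still-open variables draw from only 6 values {blue, grey, pink, red, teal, white}, so each is used; only B can be blue, hence B = blue.
F and G share exactly the 2 values {red, white}; by pigeonhole those values go to them, so strike red, white from D.
No further eliminations apply; G can still be any of red, white.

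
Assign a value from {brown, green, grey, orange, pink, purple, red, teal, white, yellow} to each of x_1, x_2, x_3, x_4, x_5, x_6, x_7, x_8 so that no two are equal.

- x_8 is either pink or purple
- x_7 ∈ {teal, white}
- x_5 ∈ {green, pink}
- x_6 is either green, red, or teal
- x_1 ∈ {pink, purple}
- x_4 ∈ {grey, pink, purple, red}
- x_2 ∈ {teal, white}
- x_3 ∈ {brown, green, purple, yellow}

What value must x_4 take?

x_1 and x_8 between them cover only {pink, purple} — a naked pair. Remove those values from x_3, x_4, x_5.
x_5 must be green (only option left). Eliminate green elsewhere: x_3, x_6.
x_2 and x_7 between them cover only {teal, white} — a naked pair. Remove those values from x_6.
x_6's domain is down to {red}, so x_6 = red. So x_4 can't be red.
So x_4 = grey.

grey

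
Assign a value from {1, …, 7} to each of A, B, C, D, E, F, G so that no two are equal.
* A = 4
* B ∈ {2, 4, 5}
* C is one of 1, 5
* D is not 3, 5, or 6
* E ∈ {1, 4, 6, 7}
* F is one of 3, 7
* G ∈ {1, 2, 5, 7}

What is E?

A has just one choice, so A = 4. Strike 4 from B, D, E.
Among the 6 still-open variables, 3 fits only F (and all 6 values in {1, 2, 3, 5, 6, 7} must be used), so F = 3.
The 5 still-open variables draw from only 5 values {1, 2, 5, 6, 7}, so each is used; only E can be 6, hence E = 6.

6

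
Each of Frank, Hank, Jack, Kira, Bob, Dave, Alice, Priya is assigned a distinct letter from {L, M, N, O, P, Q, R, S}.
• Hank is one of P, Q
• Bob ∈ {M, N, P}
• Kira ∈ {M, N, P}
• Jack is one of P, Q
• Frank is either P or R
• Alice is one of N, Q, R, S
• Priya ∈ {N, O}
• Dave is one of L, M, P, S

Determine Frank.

Among the 8 variables, L fits only Dave (and all 8 values in {L, M, N, O, P, Q, R, S} must be used), so Dave = L.
Among the 7 still-open variables, O fits only Priya (and all 7 values in {M, N, O, P, Q, R, S} must be used), so Priya = O.
Among the 6 still-open variables, S fits only Alice (and all 6 values in {M, N, P, Q, R, S} must be used), so Alice = S.
The 5 still-open variables together cover exactly {M, N, P, Q, R} — 5 values for 5 variables — and R appears only in Frank's list, so Frank = R.

R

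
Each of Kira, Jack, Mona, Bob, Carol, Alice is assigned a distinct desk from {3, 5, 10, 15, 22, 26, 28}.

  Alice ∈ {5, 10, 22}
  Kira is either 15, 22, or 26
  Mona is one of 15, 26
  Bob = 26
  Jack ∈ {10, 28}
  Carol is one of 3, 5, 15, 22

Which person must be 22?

Bob has just one choice, so Bob = 26. Remove 26 from Kira, Mona.
Mona has just one choice, so Mona = 15. Remove 15 from Kira, Carol.
So 22 goes to Kira.

Kira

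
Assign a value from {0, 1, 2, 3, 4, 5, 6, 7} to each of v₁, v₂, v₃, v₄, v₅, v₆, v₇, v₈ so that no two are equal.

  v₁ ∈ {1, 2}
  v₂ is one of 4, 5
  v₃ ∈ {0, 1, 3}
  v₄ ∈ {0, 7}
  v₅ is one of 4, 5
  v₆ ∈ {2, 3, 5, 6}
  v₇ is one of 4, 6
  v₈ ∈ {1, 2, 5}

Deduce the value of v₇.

Among the 8 variables, 7 fits only v₄ (and all 8 values in {0, 1, 2, 3, 4, 5, 6, 7} must be used), so v₄ = 7.
The 7 still-open variables together cover exactly {0, 1, 2, 3, 4, 5, 6} — 7 values for 7 variables — and 0 appears only in v₃'s list, so v₃ = 0.
The 6 still-open variables draw from only 6 values {1, 2, 3, 4, 5, 6}, so each is used; only v₆ can be 3, hence v₆ = 3.
The 5 still-open variables together cover exactly {1, 2, 4, 5, 6} — 5 values for 5 variables — and 6 appears only in v₇'s list, so v₇ = 6.

6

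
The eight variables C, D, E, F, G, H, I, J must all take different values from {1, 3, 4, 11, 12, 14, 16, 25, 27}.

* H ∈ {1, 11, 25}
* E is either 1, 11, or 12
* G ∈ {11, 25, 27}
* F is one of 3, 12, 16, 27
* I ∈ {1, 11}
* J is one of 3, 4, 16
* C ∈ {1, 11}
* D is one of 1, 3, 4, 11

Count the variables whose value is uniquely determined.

C and I share exactly the 2 values {1, 11}; by pigeonhole those values go to them, so strike 1, 11 from D, E, G, H.
E's domain is down to {12}, so E = 12. Eliminate 12 elsewhere: F.
H must be 25 (only option left). Eliminate 25 elsewhere: G.
G has just one choice, so G = 27. So F can't be 27.
Determined: E=12, G=27, H=25. The other variables each still have more than one consistent value. That makes 3.

3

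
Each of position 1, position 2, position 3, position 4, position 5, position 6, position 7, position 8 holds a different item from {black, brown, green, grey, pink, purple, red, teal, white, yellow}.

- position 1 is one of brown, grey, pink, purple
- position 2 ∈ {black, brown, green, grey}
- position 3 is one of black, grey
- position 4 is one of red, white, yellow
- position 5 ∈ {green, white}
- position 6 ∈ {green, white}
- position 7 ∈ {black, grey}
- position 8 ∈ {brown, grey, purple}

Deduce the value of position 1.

position 3 and position 7 between them cover only {black, grey} — a naked pair. Remove those values from position 1, position 2, position 8.
position 5 and position 6 between them cover only {green, white} — a naked pair. Remove those values from position 2, position 4.
position 2 must be brown (only option left). Strike brown from position 1, position 8.
position 8 has just one choice, so position 8 = purple. Remove purple from position 1.
So position 1 = pink.

pink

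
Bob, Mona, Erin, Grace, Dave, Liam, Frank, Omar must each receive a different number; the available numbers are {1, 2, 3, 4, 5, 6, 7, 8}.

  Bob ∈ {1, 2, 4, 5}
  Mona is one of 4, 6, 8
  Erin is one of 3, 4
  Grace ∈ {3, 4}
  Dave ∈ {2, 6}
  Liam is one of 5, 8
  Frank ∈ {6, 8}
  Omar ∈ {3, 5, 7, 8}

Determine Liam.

Among the 8 variables, 1 fits only Bob (and all 8 values in {1, 2, 3, 4, 5, 6, 7, 8} must be used), so Bob = 1.
The 7 still-open variables together cover exactly {2, 3, 4, 5, 6, 7, 8} — 7 values for 7 variables — and 2 appears only in Dave's list, so Dave = 2.
The 6 still-open variables together cover exactly {3, 4, 5, 6, 7, 8} — 6 values for 6 variables — and 7 appears only in Omar's list, so Omar = 7.
Among the 5 still-open variables, 5 fits only Liam (and all 5 values in {3, 4, 5, 6, 8} must be used), so Liam = 5.

5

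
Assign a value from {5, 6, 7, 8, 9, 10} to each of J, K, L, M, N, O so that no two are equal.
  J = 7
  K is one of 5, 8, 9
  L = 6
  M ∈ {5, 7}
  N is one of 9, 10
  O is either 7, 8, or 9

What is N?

10

J has just one choice, so J = 7. Remove 7 from M, O.
That leaves L = 6.
M's domain is down to {5}, so M = 5. So K can't be 5.
The 3 still-open variables together cover exactly {8, 9, 10} — 3 values for 3 variables — and 10 appears only in N's list, so N = 10.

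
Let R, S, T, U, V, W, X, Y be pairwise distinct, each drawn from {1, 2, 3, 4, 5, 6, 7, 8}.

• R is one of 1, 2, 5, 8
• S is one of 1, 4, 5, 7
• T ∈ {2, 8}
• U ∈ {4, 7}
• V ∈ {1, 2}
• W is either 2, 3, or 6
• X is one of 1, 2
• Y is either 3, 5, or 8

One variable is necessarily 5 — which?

The 8 variables draw from only 8 values {1, 2, 3, 4, 5, 6, 7, 8}, so each is used; only W can be 6, hence W = 6.
The 7 still-open variables together cover exactly {1, 2, 3, 4, 5, 7, 8} — 7 values for 7 variables — and 3 appears only in Y's list, so Y = 3.
V and X share exactly the 2 values {1, 2}; by pigeonhole those values go to them, so strike 1, 2 from R, S, T.
T's domain is down to {8}, so T = 8. Remove 8 from R.
So 5 goes to R.

R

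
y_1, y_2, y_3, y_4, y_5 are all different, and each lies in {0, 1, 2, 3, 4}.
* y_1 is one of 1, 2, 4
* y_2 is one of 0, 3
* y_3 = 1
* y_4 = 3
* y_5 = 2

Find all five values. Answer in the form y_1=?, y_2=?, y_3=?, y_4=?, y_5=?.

y_3's domain is down to {1}, so y_3 = 1. Remove 1 from y_1.
y_4 has just one choice, so y_4 = 3. So y_2 can't be 3.
y_5's domain is down to {2}, so y_5 = 2. Eliminate 2 elsewhere: y_1.
y_1's domain is down to {4}, so y_1 = 4.
y_2's domain is down to {0}, so y_2 = 0.

y_1=4, y_2=0, y_3=1, y_4=3, y_5=2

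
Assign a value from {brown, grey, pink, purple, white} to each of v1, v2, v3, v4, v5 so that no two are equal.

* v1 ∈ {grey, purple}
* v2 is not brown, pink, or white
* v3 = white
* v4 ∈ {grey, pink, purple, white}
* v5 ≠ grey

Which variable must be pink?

v4

v3 must be white (only option left). Remove white from v4, v5.
Among the 4 still-open variables, brown fits only v5 (and all 4 values in {brown, grey, pink, purple} must be used), so v5 = brown.
The 3 still-open variables draw from only 3 values {grey, pink, purple}, so each is used; only v4 can be pink, hence v4 = pink.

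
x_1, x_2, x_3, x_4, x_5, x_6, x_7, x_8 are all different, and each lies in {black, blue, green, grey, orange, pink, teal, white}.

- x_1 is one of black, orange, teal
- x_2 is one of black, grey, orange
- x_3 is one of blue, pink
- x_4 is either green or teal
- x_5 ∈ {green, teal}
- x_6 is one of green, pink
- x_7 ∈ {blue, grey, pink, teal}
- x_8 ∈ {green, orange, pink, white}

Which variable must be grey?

x_7

Among the 8 variables, white fits only x_8 (and all 8 values in {black, blue, green, grey, orange, pink, teal, white} must be used), so x_8 = white.
x_4 and x_5 share exactly the 2 values {green, teal}; by pigeonhole those values go to them, so strike green, teal from x_1, x_6, x_7.
x_6's domain is down to {pink}, so x_6 = pink. So x_3, x_7 can't be pink.
x_3 must be blue (only option left). Remove blue from x_7.
So grey goes to x_7.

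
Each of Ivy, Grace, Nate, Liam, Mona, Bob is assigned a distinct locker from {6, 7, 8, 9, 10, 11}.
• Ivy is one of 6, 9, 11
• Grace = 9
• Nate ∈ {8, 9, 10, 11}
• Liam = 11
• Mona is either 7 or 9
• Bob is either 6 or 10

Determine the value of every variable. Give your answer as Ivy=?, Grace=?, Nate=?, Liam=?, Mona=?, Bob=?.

Grace must be 9 (only option left). So Ivy, Nate, Mona can't be 9.
That leaves Liam = 11. Eliminate 11 elsewhere: Ivy, Nate.
Mona must be 7 (only option left).
Ivy has just one choice, so Ivy = 6. Strike 6 from Bob.
That leaves Bob = 10. So Nate can't be 10.
Nate's domain is down to {8}, so Nate = 8.

Ivy=6, Grace=9, Nate=8, Liam=11, Mona=7, Bob=10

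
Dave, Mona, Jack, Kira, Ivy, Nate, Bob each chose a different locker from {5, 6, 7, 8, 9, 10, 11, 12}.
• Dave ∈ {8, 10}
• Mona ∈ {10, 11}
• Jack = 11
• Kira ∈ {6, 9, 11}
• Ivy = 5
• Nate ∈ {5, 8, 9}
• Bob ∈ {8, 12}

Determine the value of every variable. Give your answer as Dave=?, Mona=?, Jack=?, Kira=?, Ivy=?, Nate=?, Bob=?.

Jack must be 11 (only option left). Eliminate 11 elsewhere: Mona, Kira.
Ivy has just one choice, so Ivy = 5. Eliminate 5 elsewhere: Nate.
That leaves Mona = 10. So Dave can't be 10.
Dave's domain is down to {8}, so Dave = 8. Remove 8 from Nate, Bob.
Nate's domain is down to {9}, so Nate = 9. Remove 9 from Kira.
Bob must be 12 (only option left).
Kira's domain is down to {6}, so Kira = 6.

Dave=8, Mona=10, Jack=11, Kira=6, Ivy=5, Nate=9, Bob=12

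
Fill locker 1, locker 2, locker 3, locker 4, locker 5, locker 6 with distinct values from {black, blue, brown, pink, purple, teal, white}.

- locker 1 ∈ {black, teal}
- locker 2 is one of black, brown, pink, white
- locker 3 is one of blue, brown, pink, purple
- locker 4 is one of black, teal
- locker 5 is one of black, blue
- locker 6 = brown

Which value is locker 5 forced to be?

locker 6 has just one choice, so locker 6 = brown. So locker 2, locker 3 can't be brown.
locker 1 and locker 4 between them cover only {black, teal} — a naked pair. Remove those values from locker 2, locker 5.
So locker 5 = blue.

blue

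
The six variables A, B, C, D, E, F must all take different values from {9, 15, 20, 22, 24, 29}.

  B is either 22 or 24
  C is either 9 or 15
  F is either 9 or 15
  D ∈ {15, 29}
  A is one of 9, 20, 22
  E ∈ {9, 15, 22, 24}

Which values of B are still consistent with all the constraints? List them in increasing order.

22, 24

Among the 6 variables, 20 fits only A (and all 6 values in {9, 15, 20, 22, 24, 29} must be used), so A = 20.
Among the 5 still-open variables, 29 fits only D (and all 5 values in {9, 15, 22, 24, 29} must be used), so D = 29.
The 2 variables C and F are confined to {9, 15}, which locks those values in; drop them from E.
No further eliminations apply; B can still be any of 22, 24.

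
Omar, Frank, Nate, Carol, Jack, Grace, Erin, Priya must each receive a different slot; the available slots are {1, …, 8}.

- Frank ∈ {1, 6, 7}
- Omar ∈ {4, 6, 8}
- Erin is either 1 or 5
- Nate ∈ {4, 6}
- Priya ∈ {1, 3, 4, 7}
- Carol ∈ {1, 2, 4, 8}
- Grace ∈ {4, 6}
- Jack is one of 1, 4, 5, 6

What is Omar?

8

The 8 variables together cover exactly {1, 2, 3, 4, 5, 6, 7, 8} — 8 values for 8 variables — and 2 appears only in Carol's list, so Carol = 2.
The 7 still-open variables draw from only 7 values {1, 3, 4, 5, 6, 7, 8}, so each is used; only Priya can be 3, hence Priya = 3.
The 6 still-open variables draw from only 6 values {1, 4, 5, 6, 7, 8}, so each is used; only Frank can be 7, hence Frank = 7.
The 5 still-open variables together cover exactly {1, 4, 5, 6, 8} — 5 values for 5 variables — and 8 appears only in Omar's list, so Omar = 8.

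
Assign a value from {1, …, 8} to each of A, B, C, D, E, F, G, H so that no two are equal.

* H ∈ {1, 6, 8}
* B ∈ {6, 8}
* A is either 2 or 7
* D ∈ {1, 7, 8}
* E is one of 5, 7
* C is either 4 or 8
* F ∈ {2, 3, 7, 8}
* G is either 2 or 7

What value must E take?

5

The 8 variables draw from only 8 values {1, 2, 3, 4, 5, 6, 7, 8}, so each is used; only F can be 3, hence F = 3.
The 7 still-open variables together cover exactly {1, 2, 4, 5, 6, 7, 8} — 7 values for 7 variables — and 4 appears only in C's list, so C = 4.
Among the 6 still-open variables, 5 fits only E (and all 6 values in {1, 2, 5, 6, 7, 8} must be used), so E = 5.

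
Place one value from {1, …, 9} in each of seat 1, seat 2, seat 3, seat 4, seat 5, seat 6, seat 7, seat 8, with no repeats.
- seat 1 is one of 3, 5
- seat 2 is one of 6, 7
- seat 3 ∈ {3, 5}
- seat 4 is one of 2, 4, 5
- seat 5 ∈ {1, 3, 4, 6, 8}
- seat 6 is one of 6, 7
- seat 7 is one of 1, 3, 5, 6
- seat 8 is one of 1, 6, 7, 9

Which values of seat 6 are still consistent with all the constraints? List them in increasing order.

6, 7

seat 1 and seat 3 share exactly the 2 values {3, 5}; by pigeonhole those values go to them, so strike 3, 5 from seat 4, seat 5, seat 7.
The 2 variables seat 2 and seat 6 are confined to {6, 7}, which locks those values in; drop them from seat 5, seat 7, seat 8.
seat 7's domain is down to {1}, so seat 7 = 1. Strike 1 from seat 5, seat 8.
seat 8 has just one choice, so seat 8 = 9.
No further eliminations apply; seat 6 can still be any of 6, 7.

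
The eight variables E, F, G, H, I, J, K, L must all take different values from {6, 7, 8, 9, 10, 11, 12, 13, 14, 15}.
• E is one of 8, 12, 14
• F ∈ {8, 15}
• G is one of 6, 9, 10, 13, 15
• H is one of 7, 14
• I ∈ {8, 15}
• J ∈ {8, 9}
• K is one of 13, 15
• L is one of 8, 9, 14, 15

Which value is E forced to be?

The 2 variables F and I are confined to {8, 15}, which locks those values in; drop them from E, G, J, K, L.
J has just one choice, so J = 9. So G, L can't be 9.
K has just one choice, so K = 13. Strike 13 from G.
L must be 14 (only option left). Eliminate 14 elsewhere: E, H.
So E = 12.

12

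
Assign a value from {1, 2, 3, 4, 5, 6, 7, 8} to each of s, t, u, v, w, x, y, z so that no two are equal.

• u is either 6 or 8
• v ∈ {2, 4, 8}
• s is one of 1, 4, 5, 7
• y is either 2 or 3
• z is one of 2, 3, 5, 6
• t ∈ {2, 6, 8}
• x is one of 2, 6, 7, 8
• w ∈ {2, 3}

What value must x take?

The 8 variables draw from only 8 values {1, 2, 3, 4, 5, 6, 7, 8}, so each is used; only s can be 1, hence s = 1.
The 7 still-open variables together cover exactly {2, 3, 4, 5, 6, 7, 8} — 7 values for 7 variables — and 4 appears only in v's list, so v = 4.
The 6 still-open variables draw from only 6 values {2, 3, 5, 6, 7, 8}, so each is used; only z can be 5, hence z = 5.
The 5 still-open variables together cover exactly {2, 3, 6, 7, 8} — 5 values for 5 variables — and 7 appears only in x's list, so x = 7.

7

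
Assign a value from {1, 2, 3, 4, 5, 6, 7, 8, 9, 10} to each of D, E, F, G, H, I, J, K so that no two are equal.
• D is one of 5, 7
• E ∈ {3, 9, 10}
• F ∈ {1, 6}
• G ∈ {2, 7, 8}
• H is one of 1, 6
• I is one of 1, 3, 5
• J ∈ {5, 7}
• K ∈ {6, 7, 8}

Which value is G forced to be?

D and J between them cover only {5, 7} — a naked pair. Remove those values from G, I, K.
F and H share exactly the 2 values {1, 6}; by pigeonhole those values go to them, so strike 1, 6 from I, K.
I must be 3 (only option left). Eliminate 3 elsewhere: E.
That leaves K = 8. Strike 8 from G.
So G = 2.

2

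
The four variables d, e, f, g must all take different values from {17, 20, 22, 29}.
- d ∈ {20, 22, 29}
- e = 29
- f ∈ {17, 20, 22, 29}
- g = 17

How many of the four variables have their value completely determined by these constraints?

2

e's domain is down to {29}, so e = 29. Strike 29 from d, f.
That leaves g = 17. Eliminate 17 elsewhere: f.
Determined: e=29, g=17. The other variables each still have more than one consistent value. That makes 2.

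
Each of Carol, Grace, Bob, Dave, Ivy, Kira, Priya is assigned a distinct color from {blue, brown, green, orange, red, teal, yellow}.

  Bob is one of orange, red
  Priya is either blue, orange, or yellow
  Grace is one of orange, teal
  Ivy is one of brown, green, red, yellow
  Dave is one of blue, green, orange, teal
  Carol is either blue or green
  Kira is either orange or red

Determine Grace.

The 7 variables draw from only 7 values {blue, brown, green, orange, red, teal, yellow}, so each is used; only Ivy can be brown, hence Ivy = brown.
The 6 still-open variables draw from only 6 values {blue, green, orange, red, teal, yellow}, so each is used; only Priya can be yellow, hence Priya = yellow.
Bob and Kira between them cover only {orange, red} — a naked pair. Remove those values from Grace, Dave.
So Grace = teal.

teal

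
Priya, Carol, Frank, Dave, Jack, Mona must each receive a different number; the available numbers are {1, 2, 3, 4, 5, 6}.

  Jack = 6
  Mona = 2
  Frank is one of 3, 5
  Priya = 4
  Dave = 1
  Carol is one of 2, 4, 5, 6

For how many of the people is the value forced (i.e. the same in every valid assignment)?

Priya's domain is down to {4}, so Priya = 4. So Carol can't be 4.
Dave has just one choice, so Dave = 1.
That leaves Jack = 6. Remove 6 from Carol.
Mona's domain is down to {2}, so Mona = 2. Eliminate 2 elsewhere: Carol.
Carol must be 5 (only option left). So Frank can't be 5.
Frank must be 3 (only option left).
Every person is fixed: Priya=4, Carol=5, Frank=3, Dave=1, Jack=6, Mona=2. That makes 6.

6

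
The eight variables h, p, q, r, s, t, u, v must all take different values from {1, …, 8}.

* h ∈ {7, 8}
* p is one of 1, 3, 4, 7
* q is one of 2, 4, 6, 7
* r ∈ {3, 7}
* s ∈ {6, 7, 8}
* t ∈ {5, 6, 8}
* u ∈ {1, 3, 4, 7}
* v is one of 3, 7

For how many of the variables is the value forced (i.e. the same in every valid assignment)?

4

The 8 variables draw from only 8 values {1, 2, 3, 4, 5, 6, 7, 8}, so each is used; only q can be 2, hence q = 2.
Among the 7 still-open variables, 5 fits only t (and all 7 values in {1, 3, 4, 5, 6, 7, 8} must be used), so t = 5.
The 6 still-open variables draw from only 6 values {1, 3, 4, 6, 7, 8}, so each is used; only s can be 6, hence s = 6.
Among the 5 still-open variables, 8 fits only h (and all 5 values in {1, 3, 4, 7, 8} must be used), so h = 8.
The 2 variables r and v are confined to {3, 7}, which locks those values in; drop them from p, u.
Determined: h=8, q=2, s=6, t=5. The other variables each still have more than one consistent value. That makes 4.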